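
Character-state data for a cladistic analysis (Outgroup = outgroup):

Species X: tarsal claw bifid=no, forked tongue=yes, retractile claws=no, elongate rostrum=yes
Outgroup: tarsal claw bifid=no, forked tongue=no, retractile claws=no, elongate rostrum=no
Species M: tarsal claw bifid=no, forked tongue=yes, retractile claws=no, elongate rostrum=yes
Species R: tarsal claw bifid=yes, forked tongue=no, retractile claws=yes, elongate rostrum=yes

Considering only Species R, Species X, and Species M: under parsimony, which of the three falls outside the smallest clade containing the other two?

The outgroup has state 'no' for every character, so 'yes' is the derived state throughout.
tarsal claw bifid (derived state 'yes') is unique to Species R (autapomorphy; uninformative for grouping).
forked tongue (derived state 'yes') is shared by Species M and Species X — a synapomorphy uniting that clade.
retractile claws (derived state 'yes') is unique to Species R (autapomorphy; uninformative for grouping).
elongate rostrum (derived state 'yes') is shared by all ingroup taxa — unites the whole ingroup.
Most parsimonious ingroup topology: (Species R,(Species X,Species M)).
Species X and Species M share a more recent common ancestor with each other than either does with Species R, so Species R is the least closely related of the three.

Species R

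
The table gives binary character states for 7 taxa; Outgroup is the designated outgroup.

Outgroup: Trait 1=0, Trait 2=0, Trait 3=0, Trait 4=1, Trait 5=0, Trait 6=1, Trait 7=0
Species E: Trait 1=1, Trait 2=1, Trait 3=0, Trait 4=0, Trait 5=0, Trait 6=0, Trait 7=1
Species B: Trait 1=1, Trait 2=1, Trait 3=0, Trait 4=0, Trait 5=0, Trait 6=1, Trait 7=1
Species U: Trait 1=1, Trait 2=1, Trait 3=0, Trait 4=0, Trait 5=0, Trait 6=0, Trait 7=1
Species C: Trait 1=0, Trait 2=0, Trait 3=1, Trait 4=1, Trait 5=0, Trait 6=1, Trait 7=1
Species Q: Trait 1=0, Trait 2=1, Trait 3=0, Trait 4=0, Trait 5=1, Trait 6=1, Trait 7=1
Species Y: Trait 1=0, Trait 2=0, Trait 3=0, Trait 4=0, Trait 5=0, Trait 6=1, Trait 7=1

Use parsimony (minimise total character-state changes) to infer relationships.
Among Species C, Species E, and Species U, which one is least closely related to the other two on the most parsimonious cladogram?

Character polarity is set by the outgroup: the derived state is whichever differs from the outgroup's state, so for Trait 4, Trait 6 the derived state is '0', and for the remaining characters it is '1'.
Trait 1 (derived state '1') is shared by Species B, Species E, and Species U — a synapomorphy uniting that clade.
Only Species B, Species E, Species Q, and Species U show the derived state '1' for Trait 2, supporting them as a clade.
Trait 3: derived state '1' in Species C only — an autapomorphy, so it tells us nothing about relationships among taxa.
Only Species B, Species E, Species Q, Species U, and Species Y show the derived state '0' for Trait 4, supporting them as a clade.
Trait 5 (derived state '1') is unique to Species Q (autapomorphy; uninformative for grouping).
Trait 6 (derived state '0') is shared by Species E and Species U — a synapomorphy uniting that clade.
All ingroup taxa share the derived state '1' for Trait 7; it defines the ingroup but does not resolve relationships within it.
Most parsimonious ingroup topology: (((((Species E,Species U),Species B),Species Q),Species Y),Species C).
Species U and Species E share a more recent common ancestor with each other than either does with Species C, so Species C is the least closely related of the three.

Species C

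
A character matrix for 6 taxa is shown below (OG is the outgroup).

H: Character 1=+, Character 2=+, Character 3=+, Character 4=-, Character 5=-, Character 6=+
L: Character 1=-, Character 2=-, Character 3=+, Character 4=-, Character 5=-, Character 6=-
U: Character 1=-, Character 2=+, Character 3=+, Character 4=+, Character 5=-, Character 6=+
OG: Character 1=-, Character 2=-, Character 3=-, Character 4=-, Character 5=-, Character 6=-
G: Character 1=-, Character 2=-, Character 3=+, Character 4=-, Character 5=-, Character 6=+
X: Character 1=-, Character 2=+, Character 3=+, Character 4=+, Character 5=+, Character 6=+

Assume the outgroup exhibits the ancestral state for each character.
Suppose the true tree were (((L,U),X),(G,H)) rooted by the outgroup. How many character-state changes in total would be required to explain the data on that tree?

Map each character onto (((L,U),X),(G,H)) (rooted by OG) and count the minimum state changes it requires (Fitch parsimony):
Character 1: 1; Character 2: 3; Character 3: 1; Character 4: 2; Character 5: 1; Character 6: 2.
Total tree length = 10.

10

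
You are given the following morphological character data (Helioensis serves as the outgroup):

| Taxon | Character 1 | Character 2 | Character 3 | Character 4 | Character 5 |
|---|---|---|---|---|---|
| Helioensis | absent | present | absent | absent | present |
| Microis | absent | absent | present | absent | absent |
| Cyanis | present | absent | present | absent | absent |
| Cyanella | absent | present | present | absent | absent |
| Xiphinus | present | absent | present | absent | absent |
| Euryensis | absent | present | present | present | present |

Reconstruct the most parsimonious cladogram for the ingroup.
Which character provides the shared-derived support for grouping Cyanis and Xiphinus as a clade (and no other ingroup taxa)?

Character polarity is set by the outgroup: the derived state is whichever differs from the outgroup's state, so for Character 2, Character 5 the derived state is 'absent', and for the remaining characters it is 'present'.
Character 1: derived state 'present' in Cyanis and Xiphinus only — synapomorphy for {Cyanis, Xiphinus}.
Character 2 (derived state 'absent') is shared by Cyanis, Microis, and Xiphinus — a synapomorphy uniting that clade.
All ingroup taxa share the derived state 'present' for Character 3; it defines the ingroup but does not resolve relationships within it.
Character 4: derived state 'present' in Euryensis only — an autapomorphy, so it tells us nothing about relationships among taxa.
Only Cyanella, Cyanis, Microis, and Xiphinus show the derived state 'absent' for Character 5, supporting them as a clade.
Most parsimonious ingroup topology: (((Microis,(Cyanis,Xiphinus)),Cyanella),Euryensis).
The clade {Cyanis, Xiphinus} is supported by Character 1: its derived state 'present' occurs in exactly those taxa and in no other taxon (including the outgroup).

Character 1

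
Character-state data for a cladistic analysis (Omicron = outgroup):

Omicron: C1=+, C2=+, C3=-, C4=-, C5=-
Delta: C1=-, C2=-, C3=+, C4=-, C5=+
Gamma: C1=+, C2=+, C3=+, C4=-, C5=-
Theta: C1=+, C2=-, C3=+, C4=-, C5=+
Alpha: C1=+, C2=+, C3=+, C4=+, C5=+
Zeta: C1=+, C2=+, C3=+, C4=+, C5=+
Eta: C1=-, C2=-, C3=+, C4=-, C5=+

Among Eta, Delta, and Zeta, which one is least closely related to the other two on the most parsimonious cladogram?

Character polarity is set by the outgroup: the derived state is whichever differs from the outgroup's state, so for C1, C2 the derived state is '-', and for the remaining characters it is '+'.
C1 (derived state '-') is shared by Delta and Eta — a synapomorphy uniting that clade.
C2: derived state '-' in Delta, Eta, and Theta only — synapomorphy for {Delta, Eta, Theta}.
All ingroup taxa share the derived state '+' for C3; it defines the ingroup but does not resolve relationships within it.
Only Alpha and Zeta show the derived state '+' for C4, supporting them as a clade.
C5: derived state '+' in Alpha, Delta, Eta, Theta, and Zeta only — synapomorphy for {Alpha, Delta, Eta, Theta, Zeta}.
Most parsimonious ingroup topology: ((((Delta,Eta),Theta),(Alpha,Zeta)),Gamma).
Delta and Eta share a more recent common ancestor with each other than either does with Zeta, so Zeta is the least closely related of the three.

Zeta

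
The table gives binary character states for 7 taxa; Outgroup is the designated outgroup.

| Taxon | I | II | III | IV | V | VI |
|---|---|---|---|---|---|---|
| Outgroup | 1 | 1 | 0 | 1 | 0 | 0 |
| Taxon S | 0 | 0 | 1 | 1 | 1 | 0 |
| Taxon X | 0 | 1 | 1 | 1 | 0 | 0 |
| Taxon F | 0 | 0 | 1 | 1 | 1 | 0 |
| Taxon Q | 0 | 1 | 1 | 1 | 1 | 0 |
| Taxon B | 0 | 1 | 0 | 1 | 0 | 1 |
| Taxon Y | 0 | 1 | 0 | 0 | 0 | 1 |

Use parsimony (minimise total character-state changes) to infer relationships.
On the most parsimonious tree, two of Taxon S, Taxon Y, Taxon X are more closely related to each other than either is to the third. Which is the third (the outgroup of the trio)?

Taxon Y

Character polarity is set by the outgroup: the derived state is whichever differs from the outgroup's state, so for I, II, IV the derived state is '0', and for the remaining characters it is '1'.
All ingroup taxa share the derived state '0' for I; it defines the ingroup but does not resolve relationships within it.
II (derived state '0') is shared by Taxon F and Taxon S — a synapomorphy uniting that clade.
III (derived state '1') is shared by Taxon F, Taxon Q, Taxon S, and Taxon X — a synapomorphy uniting that clade.
IV: derived state '0' in Taxon Y only — an autapomorphy, so it tells us nothing about relationships among taxa.
V (derived state '1') is shared by Taxon F, Taxon Q, and Taxon S — a synapomorphy uniting that clade.
VI: derived state '1' in Taxon B and Taxon Y only — synapomorphy for {Taxon B, Taxon Y}.
Most parsimonious ingroup topology: ((((Taxon S,Taxon F),Taxon Q),Taxon X),(Taxon B,Taxon Y)).
Taxon S and Taxon X share a more recent common ancestor with each other than either does with Taxon Y, so Taxon Y is the least closely related of the three.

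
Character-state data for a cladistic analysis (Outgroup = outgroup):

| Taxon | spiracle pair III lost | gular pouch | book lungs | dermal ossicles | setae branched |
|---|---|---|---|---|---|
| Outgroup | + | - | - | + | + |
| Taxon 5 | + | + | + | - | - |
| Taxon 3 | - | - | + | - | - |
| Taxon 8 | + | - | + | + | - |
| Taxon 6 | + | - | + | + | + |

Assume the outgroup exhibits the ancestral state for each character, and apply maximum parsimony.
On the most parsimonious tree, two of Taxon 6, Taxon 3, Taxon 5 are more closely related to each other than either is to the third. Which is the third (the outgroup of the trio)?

Taxon 6

Character polarity is set by the outgroup: the derived state is whichever differs from the outgroup's state, so for spiracle pair III lost, dermal ossicles, setae branched the derived state is '-', and for the remaining characters it is '+'.
spiracle pair III lost (derived state '-') is unique to Taxon 3 (autapomorphy; uninformative for grouping).
gular pouch (derived state '+') is unique to Taxon 5 (autapomorphy; uninformative for grouping).
book lungs (derived state '+') is shared by all ingroup taxa — unites the whole ingroup.
dermal ossicles: derived state '-' in Taxon 3 and Taxon 5 only — synapomorphy for {Taxon 3, Taxon 5}.
setae branched: derived state '-' in Taxon 3, Taxon 5, and Taxon 8 only — synapomorphy for {Taxon 3, Taxon 5, Taxon 8}.
Most parsimonious ingroup topology: (((Taxon 5,Taxon 3),Taxon 8),Taxon 6).
Taxon 5 and Taxon 3 share a more recent common ancestor with each other than either does with Taxon 6, so Taxon 6 is the least closely related of the three.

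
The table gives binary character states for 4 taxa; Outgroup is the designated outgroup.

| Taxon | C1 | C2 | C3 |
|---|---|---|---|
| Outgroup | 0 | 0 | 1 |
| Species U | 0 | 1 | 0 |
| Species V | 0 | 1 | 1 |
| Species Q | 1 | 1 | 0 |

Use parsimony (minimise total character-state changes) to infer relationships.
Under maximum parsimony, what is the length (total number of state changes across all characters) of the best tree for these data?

3

Character polarity is set by the outgroup: the derived state is whichever differs from the outgroup's state, so for C3 the derived state is '0', and for the remaining characters it is '1'.
C1 (derived state '1') is unique to Species Q (autapomorphy; uninformative for grouping).
All ingroup taxa share the derived state '1' for C2; it defines the ingroup but does not resolve relationships within it.
C3 (derived state '0') is shared by Species Q and Species U — a synapomorphy uniting that clade.
Most parsimonious ingroup topology: ((Species U,Species Q),Species V).
Changes per character on this tree: C1: 1; C2: 1; C3: 1.
Total = 3.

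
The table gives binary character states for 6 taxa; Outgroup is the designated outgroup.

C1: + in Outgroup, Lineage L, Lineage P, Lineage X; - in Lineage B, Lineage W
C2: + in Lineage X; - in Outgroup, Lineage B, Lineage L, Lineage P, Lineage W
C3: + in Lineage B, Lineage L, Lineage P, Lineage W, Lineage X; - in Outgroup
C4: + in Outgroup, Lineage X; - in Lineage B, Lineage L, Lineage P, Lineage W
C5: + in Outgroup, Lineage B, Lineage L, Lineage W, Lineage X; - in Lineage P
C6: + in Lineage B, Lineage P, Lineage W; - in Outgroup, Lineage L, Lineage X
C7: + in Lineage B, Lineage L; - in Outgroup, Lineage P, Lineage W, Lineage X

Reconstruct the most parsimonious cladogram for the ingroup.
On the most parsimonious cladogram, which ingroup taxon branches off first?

Character polarity is set by the outgroup: the derived state is whichever differs from the outgroup's state, so for C1, C4, C5 the derived state is '-', and for the remaining characters it is '+'.
Only Lineage B and Lineage W show the derived state '-' for C1, supporting them as a clade.
C2 (derived state '+') is unique to Lineage X (autapomorphy; uninformative for grouping).
C3 (derived state '+') is shared by all ingroup taxa — unites the whole ingroup.
C4: derived state '-' in Lineage B, Lineage L, Lineage P, and Lineage W only — synapomorphy for {Lineage B, Lineage L, Lineage P, Lineage W}.
C5: derived state '-' in Lineage P only — an autapomorphy, so it tells us nothing about relationships among taxa.
C6: derived state '+' in Lineage B, Lineage P, and Lineage W only — synapomorphy for {Lineage B, Lineage P, Lineage W}.
C7 groups Lineage B and Lineage L, which is incompatible with the clades supported by the remaining characters; treating it as convergent (homoplasy) costs fewer steps than any alternative tree.
Most parsimonious ingroup topology: ((((Lineage B,Lineage W),Lineage P),Lineage L),Lineage X).
Lineage X is sister to the clade containing all other ingroup taxa, so it is the earliest-diverging (most basal) ingroup lineage.

Lineage X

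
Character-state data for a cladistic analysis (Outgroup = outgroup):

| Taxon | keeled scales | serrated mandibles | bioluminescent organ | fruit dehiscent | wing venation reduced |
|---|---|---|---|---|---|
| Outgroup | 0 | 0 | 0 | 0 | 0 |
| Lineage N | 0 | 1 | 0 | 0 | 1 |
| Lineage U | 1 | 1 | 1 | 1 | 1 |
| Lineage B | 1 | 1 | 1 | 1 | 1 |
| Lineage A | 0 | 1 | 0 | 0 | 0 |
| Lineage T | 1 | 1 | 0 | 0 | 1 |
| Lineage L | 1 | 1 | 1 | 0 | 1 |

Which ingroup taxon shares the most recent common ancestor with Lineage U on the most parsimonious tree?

Lineage B

The outgroup has state '0' for every character, so '1' is the derived state throughout.
keeled scales (derived state '1') is shared by Lineage B, Lineage L, Lineage T, and Lineage U — a synapomorphy uniting that clade.
serrated mandibles (derived state '1') is shared by all ingroup taxa — unites the whole ingroup.
bioluminescent organ (derived state '1') is shared by Lineage B, Lineage L, and Lineage U — a synapomorphy uniting that clade.
Only Lineage B and Lineage U show the derived state '1' for fruit dehiscent, supporting them as a clade.
Only Lineage B, Lineage L, Lineage N, Lineage T, and Lineage U show the derived state '1' for wing venation reduced, supporting them as a clade.
Most parsimonious ingroup topology: ((Lineage N,(((Lineage U,Lineage B),Lineage L),Lineage T)),Lineage A).
Lineage U and Lineage B form a cherry on this tree, so they are sister taxa.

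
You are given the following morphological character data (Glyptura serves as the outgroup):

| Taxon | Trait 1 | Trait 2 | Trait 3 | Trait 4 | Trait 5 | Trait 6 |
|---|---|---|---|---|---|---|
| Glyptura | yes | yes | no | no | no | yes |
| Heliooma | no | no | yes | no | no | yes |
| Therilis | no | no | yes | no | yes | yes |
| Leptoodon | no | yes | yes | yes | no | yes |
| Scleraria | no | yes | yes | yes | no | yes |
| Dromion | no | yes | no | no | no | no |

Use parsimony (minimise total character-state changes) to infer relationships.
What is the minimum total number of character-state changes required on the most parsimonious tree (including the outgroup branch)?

6

Character polarity is set by the outgroup: the derived state is whichever differs from the outgroup's state, so for Trait 1, Trait 2, Trait 6 the derived state is 'no', and for the remaining characters it is 'yes'.
Trait 1 (derived state 'no') is shared by all ingroup taxa — unites the whole ingroup.
Trait 2 (derived state 'no') is shared by Heliooma and Therilis — a synapomorphy uniting that clade.
Trait 3: derived state 'yes' in Heliooma, Leptoodon, Scleraria, and Therilis only — synapomorphy for {Heliooma, Leptoodon, Scleraria, Therilis}.
Trait 4: derived state 'yes' in Leptoodon and Scleraria only — synapomorphy for {Leptoodon, Scleraria}.
Trait 5: derived state 'yes' in Therilis only — an autapomorphy, so it tells us nothing about relationships among taxa.
Trait 6 (derived state 'no') is unique to Dromion (autapomorphy; uninformative for grouping).
Most parsimonious ingroup topology: (((Heliooma,Therilis),(Leptoodon,Scleraria)),Dromion).
Changes per character on this tree: Trait 1: 1; Trait 2: 1; Trait 3: 1; Trait 4: 1; Trait 5: 1; Trait 6: 1.
Total = 6.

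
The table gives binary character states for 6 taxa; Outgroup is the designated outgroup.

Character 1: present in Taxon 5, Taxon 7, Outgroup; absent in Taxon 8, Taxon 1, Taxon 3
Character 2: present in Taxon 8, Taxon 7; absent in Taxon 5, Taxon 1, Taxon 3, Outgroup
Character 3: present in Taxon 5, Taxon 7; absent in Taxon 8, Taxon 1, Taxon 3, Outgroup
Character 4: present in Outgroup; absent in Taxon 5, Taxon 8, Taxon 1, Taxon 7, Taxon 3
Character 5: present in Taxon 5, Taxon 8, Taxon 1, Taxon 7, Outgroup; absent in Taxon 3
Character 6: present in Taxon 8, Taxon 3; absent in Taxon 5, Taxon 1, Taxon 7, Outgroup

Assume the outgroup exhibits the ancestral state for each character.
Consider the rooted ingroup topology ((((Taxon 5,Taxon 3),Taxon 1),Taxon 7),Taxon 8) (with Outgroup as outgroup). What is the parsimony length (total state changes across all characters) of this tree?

Map each character onto ((((Taxon 5,Taxon 3),Taxon 1),Taxon 7),Taxon 8) (rooted by Outgroup) and count the minimum state changes it requires (Fitch parsimony):
Character 1: 3; Character 2: 2; Character 3: 2; Character 4: 1; Character 5: 1; Character 6: 2.
Total tree length = 11.

11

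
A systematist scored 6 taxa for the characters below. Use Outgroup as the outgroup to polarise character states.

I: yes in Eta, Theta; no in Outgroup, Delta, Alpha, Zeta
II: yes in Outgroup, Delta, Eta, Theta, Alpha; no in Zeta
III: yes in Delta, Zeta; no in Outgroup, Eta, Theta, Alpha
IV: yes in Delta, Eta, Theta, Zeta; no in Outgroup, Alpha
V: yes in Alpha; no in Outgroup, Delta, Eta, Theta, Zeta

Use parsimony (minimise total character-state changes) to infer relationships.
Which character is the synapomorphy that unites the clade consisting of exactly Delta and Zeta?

III

Character polarity is set by the outgroup: the derived state is whichever differs from the outgroup's state, so for II the derived state is 'no', and for the remaining characters it is 'yes'.
Only Eta and Theta show the derived state 'yes' for I, supporting them as a clade.
II (derived state 'no') is unique to Zeta (autapomorphy; uninformative for grouping).
Only Delta and Zeta show the derived state 'yes' for III, supporting them as a clade.
IV: derived state 'yes' in Delta, Eta, Theta, and Zeta only — synapomorphy for {Delta, Eta, Theta, Zeta}.
V: derived state 'yes' in Alpha only — an autapomorphy, so it tells us nothing about relationships among taxa.
Most parsimonious ingroup topology: (((Delta,Zeta),(Eta,Theta)),Alpha).
The clade {Delta, Zeta} is supported by III: its derived state 'yes' occurs in exactly those taxa and in no other taxon (including the outgroup).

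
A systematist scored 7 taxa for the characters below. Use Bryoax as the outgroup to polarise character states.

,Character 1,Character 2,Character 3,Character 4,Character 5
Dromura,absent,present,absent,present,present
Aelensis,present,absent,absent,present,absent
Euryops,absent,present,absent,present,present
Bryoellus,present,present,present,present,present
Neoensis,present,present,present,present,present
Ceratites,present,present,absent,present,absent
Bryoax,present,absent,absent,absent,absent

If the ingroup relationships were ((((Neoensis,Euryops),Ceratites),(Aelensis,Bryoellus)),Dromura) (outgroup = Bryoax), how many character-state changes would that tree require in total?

10

Map each character onto ((((Neoensis,Euryops),Ceratites),(Aelensis,Bryoellus)),Dromura) (rooted by Bryoax) and count the minimum state changes it requires (Fitch parsimony):
Character 1: 2; Character 2: 2; Character 3: 2; Character 4: 1; Character 5: 3.
Total tree length = 10.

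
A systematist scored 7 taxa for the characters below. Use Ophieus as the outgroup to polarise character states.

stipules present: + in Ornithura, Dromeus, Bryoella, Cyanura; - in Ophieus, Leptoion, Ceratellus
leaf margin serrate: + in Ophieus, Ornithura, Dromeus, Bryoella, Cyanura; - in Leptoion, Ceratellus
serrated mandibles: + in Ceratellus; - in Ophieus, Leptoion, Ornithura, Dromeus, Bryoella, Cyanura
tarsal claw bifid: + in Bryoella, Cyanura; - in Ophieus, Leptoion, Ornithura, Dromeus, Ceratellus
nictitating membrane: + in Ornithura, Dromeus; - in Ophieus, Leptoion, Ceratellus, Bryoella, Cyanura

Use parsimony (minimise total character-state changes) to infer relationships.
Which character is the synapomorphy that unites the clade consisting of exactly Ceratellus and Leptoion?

leaf margin serrate

Character polarity is set by the outgroup: the derived state is whichever differs from the outgroup's state, so for leaf margin serrate the derived state is '-', and for the remaining characters it is '+'.
stipules present: derived state '+' in Bryoella, Cyanura, Dromeus, and Ornithura only — synapomorphy for {Bryoella, Cyanura, Dromeus, Ornithura}.
leaf margin serrate (derived state '-') is shared by Ceratellus and Leptoion — a synapomorphy uniting that clade.
serrated mandibles: derived state '+' in Ceratellus only — an autapomorphy, so it tells us nothing about relationships among taxa.
Only Bryoella and Cyanura show the derived state '+' for tarsal claw bifid, supporting them as a clade.
nictitating membrane: derived state '+' in Dromeus and Ornithura only — synapomorphy for {Dromeus, Ornithura}.
Most parsimonious ingroup topology: ((Leptoion,Ceratellus),((Ornithura,Dromeus),(Bryoella,Cyanura))).
The clade {Ceratellus, Leptoion} is supported by leaf margin serrate: its derived state '-' occurs in exactly those taxa and in no other taxon (including the outgroup).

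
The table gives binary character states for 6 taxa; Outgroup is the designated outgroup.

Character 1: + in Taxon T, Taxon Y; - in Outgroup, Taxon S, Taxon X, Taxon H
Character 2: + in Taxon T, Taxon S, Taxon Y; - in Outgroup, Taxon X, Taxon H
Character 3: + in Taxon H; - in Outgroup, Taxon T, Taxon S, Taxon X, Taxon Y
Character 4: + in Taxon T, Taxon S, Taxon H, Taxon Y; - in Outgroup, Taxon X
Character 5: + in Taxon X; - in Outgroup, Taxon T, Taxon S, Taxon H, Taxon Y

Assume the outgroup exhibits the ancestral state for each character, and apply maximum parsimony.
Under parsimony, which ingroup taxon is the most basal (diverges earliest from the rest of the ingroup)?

Taxon X

The outgroup has state '-' for every character, so '+' is the derived state throughout.
Only Taxon T and Taxon Y show the derived state '+' for Character 1, supporting them as a clade.
Character 2: derived state '+' in Taxon S, Taxon T, and Taxon Y only — synapomorphy for {Taxon S, Taxon T, Taxon Y}.
Character 3: derived state '+' in Taxon H only — an autapomorphy, so it tells us nothing about relationships among taxa.
Character 4: derived state '+' in Taxon H, Taxon S, Taxon T, and Taxon Y only — synapomorphy for {Taxon H, Taxon S, Taxon T, Taxon Y}.
Character 5 (derived state '+') is unique to Taxon X (autapomorphy; uninformative for grouping).
Most parsimonious ingroup topology: ((((Taxon T,Taxon Y),Taxon S),Taxon H),Taxon X).
Taxon X is sister to the clade containing all other ingroup taxa, so it is the earliest-diverging (most basal) ingroup lineage.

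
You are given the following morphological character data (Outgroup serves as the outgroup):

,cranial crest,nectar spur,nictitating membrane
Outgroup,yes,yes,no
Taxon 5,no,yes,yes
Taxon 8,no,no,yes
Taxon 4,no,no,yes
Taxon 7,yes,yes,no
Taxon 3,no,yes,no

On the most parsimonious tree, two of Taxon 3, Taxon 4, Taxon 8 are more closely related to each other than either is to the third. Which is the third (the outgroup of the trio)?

Taxon 3

Character polarity is set by the outgroup: the derived state is whichever differs from the outgroup's state, so for cranial crest, nectar spur the derived state is 'no', and for the remaining characters it is 'yes'.
cranial crest (derived state 'no') is shared by Taxon 3, Taxon 4, Taxon 5, and Taxon 8 — a synapomorphy uniting that clade.
nectar spur: derived state 'no' in Taxon 4 and Taxon 8 only — synapomorphy for {Taxon 4, Taxon 8}.
Only Taxon 4, Taxon 5, and Taxon 8 show the derived state 'yes' for nictitating membrane, supporting them as a clade.
Most parsimonious ingroup topology: (((Taxon 5,(Taxon 8,Taxon 4)),Taxon 3),Taxon 7).
Taxon 8 and Taxon 4 share a more recent common ancestor with each other than either does with Taxon 3, so Taxon 3 is the least closely related of the three.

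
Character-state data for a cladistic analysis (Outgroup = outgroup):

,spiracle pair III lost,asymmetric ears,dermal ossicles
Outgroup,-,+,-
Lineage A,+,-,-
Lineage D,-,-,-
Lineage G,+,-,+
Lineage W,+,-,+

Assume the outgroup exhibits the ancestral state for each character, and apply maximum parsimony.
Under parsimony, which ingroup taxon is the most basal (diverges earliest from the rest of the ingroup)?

Character polarity is set by the outgroup: the derived state is whichever differs from the outgroup's state, so for asymmetric ears the derived state is '-', and for the remaining characters it is '+'.
spiracle pair III lost: derived state '+' in Lineage A, Lineage G, and Lineage W only — synapomorphy for {Lineage A, Lineage G, Lineage W}.
asymmetric ears (derived state '-') is shared by all ingroup taxa — unites the whole ingroup.
dermal ossicles: derived state '+' in Lineage G and Lineage W only — synapomorphy for {Lineage G, Lineage W}.
Most parsimonious ingroup topology: ((Lineage A,(Lineage G,Lineage W)),Lineage D).
Lineage D is sister to the clade containing all other ingroup taxa, so it is the earliest-diverging (most basal) ingroup lineage.

Lineage D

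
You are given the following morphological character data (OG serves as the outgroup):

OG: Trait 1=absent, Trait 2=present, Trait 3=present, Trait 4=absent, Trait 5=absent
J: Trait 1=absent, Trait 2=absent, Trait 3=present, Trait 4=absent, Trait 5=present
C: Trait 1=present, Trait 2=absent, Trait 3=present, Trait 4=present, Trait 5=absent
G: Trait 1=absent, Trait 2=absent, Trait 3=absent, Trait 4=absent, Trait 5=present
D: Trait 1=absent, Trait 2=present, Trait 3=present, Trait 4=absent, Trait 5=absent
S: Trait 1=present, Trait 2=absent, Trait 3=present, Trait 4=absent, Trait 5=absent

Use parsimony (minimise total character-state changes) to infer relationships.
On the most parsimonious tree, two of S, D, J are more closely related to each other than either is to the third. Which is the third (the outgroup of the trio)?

D

Character polarity is set by the outgroup: the derived state is whichever differs from the outgroup's state, so for Trait 2, Trait 3 the derived state is 'absent', and for the remaining characters it is 'present'.
Only C and S show the derived state 'present' for Trait 1, supporting them as a clade.
Trait 2: derived state 'absent' in C, G, J, and S only — synapomorphy for {C, G, J, S}.
Trait 3: derived state 'absent' in G only — an autapomorphy, so it tells us nothing about relationships among taxa.
Trait 4: derived state 'present' in C only — an autapomorphy, so it tells us nothing about relationships among taxa.
Only G and J show the derived state 'present' for Trait 5, supporting them as a clade.
Most parsimonious ingroup topology: (((J,G),(C,S)),D).
J and S share a more recent common ancestor with each other than either does with D, so D is the least closely related of the three.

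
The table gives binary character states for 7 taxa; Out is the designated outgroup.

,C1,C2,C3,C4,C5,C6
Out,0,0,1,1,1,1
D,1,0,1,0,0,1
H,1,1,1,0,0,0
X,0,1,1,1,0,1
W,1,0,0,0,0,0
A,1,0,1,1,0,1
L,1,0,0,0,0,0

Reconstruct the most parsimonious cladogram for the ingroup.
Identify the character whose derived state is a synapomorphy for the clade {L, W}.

C3

Character polarity is set by the outgroup: the derived state is whichever differs from the outgroup's state, so for C3, C4, C5, C6 the derived state is '0', and for the remaining characters it is '1'.
C1 (derived state '1') is shared by A, D, H, L, and W — a synapomorphy uniting that clade.
C2 (state '1') occurs in H and X but conflicts with the nesting implied by the other characters — most parsimoniously interpreted as homoplasy.
C3: derived state '0' in L and W only — synapomorphy for {L, W}.
C4 (derived state '0') is shared by D, H, L, and W — a synapomorphy uniting that clade.
C5 (derived state '0') is shared by all ingroup taxa — unites the whole ingroup.
C6: derived state '0' in H, L, and W only — synapomorphy for {H, L, W}.
Most parsimonious ingroup topology: (((D,(H,(W,L))),A),X).
The clade {L, W} is supported by C3: its derived state '0' occurs in exactly those taxa and in no other taxon (including the outgroup).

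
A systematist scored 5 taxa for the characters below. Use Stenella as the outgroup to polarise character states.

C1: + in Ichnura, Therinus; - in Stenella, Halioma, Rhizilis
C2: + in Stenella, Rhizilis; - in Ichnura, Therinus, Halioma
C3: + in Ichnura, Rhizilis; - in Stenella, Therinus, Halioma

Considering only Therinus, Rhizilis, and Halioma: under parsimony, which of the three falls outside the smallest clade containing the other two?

Rhizilis

Character polarity is set by the outgroup: the derived state is whichever differs from the outgroup's state, so for C2 the derived state is '-', and for the remaining characters it is '+'.
Only Ichnura and Therinus show the derived state '+' for C1, supporting them as a clade.
Only Halioma, Ichnura, and Therinus show the derived state '-' for C2, supporting them as a clade.
C3 (state '+') occurs in Ichnura and Rhizilis but conflicts with the nesting implied by the other characters — most parsimoniously interpreted as homoplasy.
Most parsimonious ingroup topology: (((Ichnura,Therinus),Halioma),Rhizilis).
Halioma and Therinus share a more recent common ancestor with each other than either does with Rhizilis, so Rhizilis is the least closely related of the three.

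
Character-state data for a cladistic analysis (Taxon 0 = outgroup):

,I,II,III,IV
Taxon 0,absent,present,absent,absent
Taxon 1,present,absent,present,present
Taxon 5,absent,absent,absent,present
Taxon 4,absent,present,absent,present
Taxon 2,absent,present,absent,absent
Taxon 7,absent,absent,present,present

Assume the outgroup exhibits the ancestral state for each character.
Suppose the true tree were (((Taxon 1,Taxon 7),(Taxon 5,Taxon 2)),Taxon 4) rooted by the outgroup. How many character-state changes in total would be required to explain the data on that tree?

Map each character onto (((Taxon 1,Taxon 7),(Taxon 5,Taxon 2)),Taxon 4) (rooted by Taxon 0) and count the minimum state changes it requires (Fitch parsimony):
I: 1; II: 2; III: 1; IV: 2.
Total tree length = 6.

6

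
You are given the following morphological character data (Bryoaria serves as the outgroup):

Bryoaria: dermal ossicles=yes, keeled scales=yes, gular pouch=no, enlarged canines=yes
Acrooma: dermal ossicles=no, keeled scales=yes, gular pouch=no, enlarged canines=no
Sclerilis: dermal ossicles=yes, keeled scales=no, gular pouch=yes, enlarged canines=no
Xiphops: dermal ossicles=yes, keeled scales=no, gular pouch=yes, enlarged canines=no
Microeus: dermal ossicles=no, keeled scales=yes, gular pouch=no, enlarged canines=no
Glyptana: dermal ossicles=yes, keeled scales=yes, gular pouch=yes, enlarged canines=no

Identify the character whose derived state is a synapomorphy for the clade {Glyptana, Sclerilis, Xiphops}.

gular pouch

Character polarity is set by the outgroup: the derived state is whichever differs from the outgroup's state, so for dermal ossicles, keeled scales, enlarged canines the derived state is 'no', and for the remaining characters it is 'yes'.
dermal ossicles: derived state 'no' in Acrooma and Microeus only — synapomorphy for {Acrooma, Microeus}.
keeled scales: derived state 'no' in Sclerilis and Xiphops only — synapomorphy for {Sclerilis, Xiphops}.
gular pouch (derived state 'yes') is shared by Glyptana, Sclerilis, and Xiphops — a synapomorphy uniting that clade.
enlarged canines (derived state 'no') is shared by all ingroup taxa — unites the whole ingroup.
Most parsimonious ingroup topology: ((Acrooma,Microeus),((Sclerilis,Xiphops),Glyptana)).
The clade {Glyptana, Sclerilis, Xiphops} is supported by gular pouch: its derived state 'yes' occurs in exactly those taxa and in no other taxon (including the outgroup).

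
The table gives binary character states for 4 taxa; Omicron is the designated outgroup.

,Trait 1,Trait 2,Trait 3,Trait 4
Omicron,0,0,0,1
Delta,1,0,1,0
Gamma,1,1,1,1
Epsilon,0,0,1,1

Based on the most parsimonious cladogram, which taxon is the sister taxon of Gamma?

Character polarity is set by the outgroup: the derived state is whichever differs from the outgroup's state, so for Trait 4 the derived state is '0', and for the remaining characters it is '1'.
Trait 1: derived state '1' in Delta and Gamma only — synapomorphy for {Delta, Gamma}.
Trait 2 (derived state '1') is unique to Gamma (autapomorphy; uninformative for grouping).
Trait 3 (derived state '1') is shared by all ingroup taxa — unites the whole ingroup.
Trait 4 (derived state '0') is unique to Delta (autapomorphy; uninformative for grouping).
Most parsimonious ingroup topology: ((Delta,Gamma),Epsilon).
Gamma and Delta form a cherry on this tree, so they are sister taxa.

Delta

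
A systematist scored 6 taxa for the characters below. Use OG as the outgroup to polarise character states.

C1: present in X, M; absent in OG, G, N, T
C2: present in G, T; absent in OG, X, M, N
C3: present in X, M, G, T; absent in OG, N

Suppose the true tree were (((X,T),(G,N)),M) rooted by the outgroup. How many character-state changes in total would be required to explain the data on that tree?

6

Map each character onto (((X,T),(G,N)),M) (rooted by OG) and count the minimum state changes it requires (Fitch parsimony):
C1: 2; C2: 2; C3: 2.
Total tree length = 6.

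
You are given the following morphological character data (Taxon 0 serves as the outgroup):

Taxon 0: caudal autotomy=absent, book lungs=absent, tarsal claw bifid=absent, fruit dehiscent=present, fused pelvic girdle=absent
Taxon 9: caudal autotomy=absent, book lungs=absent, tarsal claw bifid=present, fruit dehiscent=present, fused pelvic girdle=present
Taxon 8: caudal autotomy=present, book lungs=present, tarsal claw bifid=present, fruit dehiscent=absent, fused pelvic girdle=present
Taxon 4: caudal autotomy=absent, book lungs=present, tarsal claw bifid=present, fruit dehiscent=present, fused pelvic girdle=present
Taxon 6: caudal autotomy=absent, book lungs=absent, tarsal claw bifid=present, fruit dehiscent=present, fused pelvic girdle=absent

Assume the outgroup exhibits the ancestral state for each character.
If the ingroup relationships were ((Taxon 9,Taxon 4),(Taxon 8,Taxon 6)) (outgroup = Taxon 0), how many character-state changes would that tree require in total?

Map each character onto ((Taxon 9,Taxon 4),(Taxon 8,Taxon 6)) (rooted by Taxon 0) and count the minimum state changes it requires (Fitch parsimony):
caudal autotomy: 1; book lungs: 2; tarsal claw bifid: 1; fruit dehiscent: 1; fused pelvic girdle: 2.
Total tree length = 7.

7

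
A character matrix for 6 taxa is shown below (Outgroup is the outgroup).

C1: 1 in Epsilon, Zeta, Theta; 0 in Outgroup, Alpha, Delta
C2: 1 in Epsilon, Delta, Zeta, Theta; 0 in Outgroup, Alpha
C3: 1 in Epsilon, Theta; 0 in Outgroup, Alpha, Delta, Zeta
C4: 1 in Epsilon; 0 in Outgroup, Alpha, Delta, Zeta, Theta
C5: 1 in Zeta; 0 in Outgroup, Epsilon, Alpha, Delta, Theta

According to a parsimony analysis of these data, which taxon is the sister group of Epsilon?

The outgroup has state '0' for every character, so '1' is the derived state throughout.
C1: derived state '1' in Epsilon, Theta, and Zeta only — synapomorphy for {Epsilon, Theta, Zeta}.
Only Delta, Epsilon, Theta, and Zeta show the derived state '1' for C2, supporting them as a clade.
C3: derived state '1' in Epsilon and Theta only — synapomorphy for {Epsilon, Theta}.
C4 (derived state '1') is unique to Epsilon (autapomorphy; uninformative for grouping).
C5 (derived state '1') is unique to Zeta (autapomorphy; uninformative for grouping).
Most parsimonious ingroup topology: ((((Epsilon,Theta),Zeta),Delta),Alpha).
Epsilon and Theta form a cherry on this tree, so they are sister taxa.

Theta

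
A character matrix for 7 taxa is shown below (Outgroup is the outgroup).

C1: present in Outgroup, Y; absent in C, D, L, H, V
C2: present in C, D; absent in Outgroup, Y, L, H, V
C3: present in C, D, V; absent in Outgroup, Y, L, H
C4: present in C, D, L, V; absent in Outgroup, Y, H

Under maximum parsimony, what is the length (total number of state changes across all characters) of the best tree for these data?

4

Character polarity is set by the outgroup: the derived state is whichever differs from the outgroup's state, so for C1 the derived state is 'absent', and for the remaining characters it is 'present'.
C1: derived state 'absent' in C, D, H, L, and V only — synapomorphy for {C, D, H, L, V}.
C2 (derived state 'present') is shared by C and D — a synapomorphy uniting that clade.
C3 (derived state 'present') is shared by C, D, and V — a synapomorphy uniting that clade.
C4 (derived state 'present') is shared by C, D, L, and V — a synapomorphy uniting that clade.
Most parsimonious ingroup topology: (((((C,D),V),L),H),Y).
Changes per character on this tree: C1: 1; C2: 1; C3: 1; C4: 1.
Total = 4.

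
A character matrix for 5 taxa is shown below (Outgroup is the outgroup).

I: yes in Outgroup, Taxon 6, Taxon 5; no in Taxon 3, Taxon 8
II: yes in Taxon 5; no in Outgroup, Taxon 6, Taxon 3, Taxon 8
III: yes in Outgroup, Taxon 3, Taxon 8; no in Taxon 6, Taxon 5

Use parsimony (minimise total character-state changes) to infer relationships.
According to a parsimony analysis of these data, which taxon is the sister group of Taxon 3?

Taxon 8

Character polarity is set by the outgroup: the derived state is whichever differs from the outgroup's state, so for I, III the derived state is 'no', and for the remaining characters it is 'yes'.
I: derived state 'no' in Taxon 3 and Taxon 8 only — synapomorphy for {Taxon 3, Taxon 8}.
II (derived state 'yes') is unique to Taxon 5 (autapomorphy; uninformative for grouping).
Only Taxon 5 and Taxon 6 show the derived state 'no' for III, supporting them as a clade.
Most parsimonious ingroup topology: ((Taxon 6,Taxon 5),(Taxon 3,Taxon 8)).
Taxon 3 and Taxon 8 form a cherry on this tree, so they are sister taxa.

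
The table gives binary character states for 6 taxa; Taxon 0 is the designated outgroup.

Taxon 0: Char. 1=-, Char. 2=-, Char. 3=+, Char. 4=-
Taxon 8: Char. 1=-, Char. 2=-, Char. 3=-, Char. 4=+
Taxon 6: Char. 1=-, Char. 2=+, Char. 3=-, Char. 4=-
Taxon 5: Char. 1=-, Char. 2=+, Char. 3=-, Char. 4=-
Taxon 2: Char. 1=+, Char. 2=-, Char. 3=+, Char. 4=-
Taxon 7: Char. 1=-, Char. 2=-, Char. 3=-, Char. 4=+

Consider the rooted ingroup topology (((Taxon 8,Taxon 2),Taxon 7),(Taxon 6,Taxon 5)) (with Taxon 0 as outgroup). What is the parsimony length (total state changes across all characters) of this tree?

6

Map each character onto (((Taxon 8,Taxon 2),Taxon 7),(Taxon 6,Taxon 5)) (rooted by Taxon 0) and count the minimum state changes it requires (Fitch parsimony):
Char. 1: 1; Char. 2: 1; Char. 3: 2; Char. 4: 2.
Total tree length = 6.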